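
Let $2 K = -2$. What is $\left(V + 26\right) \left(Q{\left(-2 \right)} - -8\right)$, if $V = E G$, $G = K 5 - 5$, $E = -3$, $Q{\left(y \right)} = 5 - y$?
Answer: $840$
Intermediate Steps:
$K = -1$ ($K = \frac{1}{2} \left(-2\right) = -1$)
$G = -10$ ($G = \left(-1\right) 5 - 5 = -5 - 5 = -10$)
$V = 30$ ($V = \left(-3\right) \left(-10\right) = 30$)
$\left(V + 26\right) \left(Q{\left(-2 \right)} - -8\right) = \left(30 + 26\right) \left(\left(5 - -2\right) - -8\right) = 56 \left(\left(5 + 2\right) + 8\right) = 56 \left(7 + 8\right) = 56 \cdot 15 = 840$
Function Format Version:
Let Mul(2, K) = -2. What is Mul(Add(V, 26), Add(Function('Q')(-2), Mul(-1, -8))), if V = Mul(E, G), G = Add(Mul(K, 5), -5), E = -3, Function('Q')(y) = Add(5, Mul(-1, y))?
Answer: 840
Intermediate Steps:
K = -1 (K = Mul(Rational(1, 2), -2) = -1)
G = -10 (G = Add(Mul(-1, 5), -5) = Add(-5, -5) = -10)
V = 30 (V = Mul(-3, -10) = 30)
Mul(Add(V, 26), Add(Function('Q')(-2), Mul(-1, -8))) = Mul(Add(30, 26), Add(Add(5, Mul(-1, -2)), Mul(-1, -8))) = Mul(56, Add(Add(5, 2), 8)) = Mul(56, Add(7, 8)) = Mul(56, 15) = 840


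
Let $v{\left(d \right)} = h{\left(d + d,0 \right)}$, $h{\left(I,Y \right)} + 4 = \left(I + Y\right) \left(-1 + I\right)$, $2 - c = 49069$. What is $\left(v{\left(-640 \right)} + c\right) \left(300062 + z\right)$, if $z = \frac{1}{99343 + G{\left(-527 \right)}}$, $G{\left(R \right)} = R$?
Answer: $\frac{47163030697165137}{98816} \approx 4.7728 \cdot 10^{11}$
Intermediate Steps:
$c = -49067$ ($c = 2 - 49069 = -49067$)
$h{\left(I,Y \right)} = -4 + \left(-1 + I\right) \left(I + Y\right)$ ($h{\left(I,Y \right)} = -4 + \left(I + Y\right) \left(-1 + I\right) = -4 + \left(-1 + I\right) \left(I + Y\right)$)
$v{\left(d \right)} = -4 - 2 d + 4 d^{2}$ ($v{\left(d \right)} = -4 + \left(d + d\right)^{2} - \left(d + d\right) - 0 + \left(d + d\right) 0 = -4 + \left(2 d\right)^{2} - 2 d + 0 + 2 d 0 = -4 + 4 d^{2} - 2 d + 0 + 0 = -4 - 2 d + 4 d^{2}$)
$z = \frac{1}{98816}$ ($z = \frac{1}{99343 - 527} = \frac{1}{98816} \approx 1.012 \cdot 10^{-5}$)
$\left(v{\left(-640 \right)} + c\right) \left(300062 + z\right) = \left(\left(-4 - -1280 + 4 \left(-640\right)^{2}\right) - 49067\right) \left(300062 + \frac{1}{98816}\right) = \left(\left(-4 + 1280 + 4 \cdot 409600\right) - 49067\right) \frac{29650926593}{98816} = \left(\left(-4 + 1280 + 1638400\right) - 49067\right) \frac{29650926593}{98816} = \left(1639676 - 49067\right) \frac{29650926593}{98816} = 1590609 \cdot \frac{29650926593}{98816} = \frac{47163030697165137}{98816}$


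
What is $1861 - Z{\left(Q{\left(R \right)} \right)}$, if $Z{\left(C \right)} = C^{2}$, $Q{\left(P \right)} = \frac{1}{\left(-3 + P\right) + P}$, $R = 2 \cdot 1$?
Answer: $1860$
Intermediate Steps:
$R = 2$
$Q{\left(P \right)} = \frac{1}{-3 + 2 P}$
$1861 - Z{\left(Q{\left(R \right)} \right)} = 1861 - \left(\frac{1}{-3 + 2 \cdot 2}\right)^{2} = 1861 - \left(\frac{1}{-3 + 4}\right)^{2} = 1861 - \left(1^{-1}\right)^{2} = 1861 - 1^{2} = 1861 - 1 = 1860$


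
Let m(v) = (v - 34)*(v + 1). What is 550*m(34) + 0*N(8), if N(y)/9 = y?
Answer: 0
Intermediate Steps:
m(v) = (1 + v)*(-34 + v) (m(v) = (-34 + v)*(1 + v) = (1 + v)*(-34 + v))
N(y) = 9*y
550*m(34) + 0*N(8) = 550*(-34 + 34**2 - 33*34) + 0*(9*8) = 550*(-34 + 1156 - 1122) + 0*72 = 550*0 + 0 = 0 + 0 = 0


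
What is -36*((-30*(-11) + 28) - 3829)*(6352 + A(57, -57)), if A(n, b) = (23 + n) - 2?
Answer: 803467080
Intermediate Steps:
A(n, b) = 21 + n
-36*((-30*(-11) + 28) - 3829)*(6352 + A(57, -57)) = -36*((-30*(-11) + 28) - 3829)*(6352 + (21 + 57)) = -36*((330 + 28) - 3829)*(6352 + 78) = -36*(358 - 3829)*6430 = -(-124956)*6430 = -36*(-22318530) = 803467080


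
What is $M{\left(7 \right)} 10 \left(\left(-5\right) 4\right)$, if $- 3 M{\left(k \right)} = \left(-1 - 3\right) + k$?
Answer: $200$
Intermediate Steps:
$M{\left(k \right)} = \frac{4}{3} - \frac{k}{3}$ ($M{\left(k \right)} = - \frac{\left(-1 - 3\right) + k}{3} = - \frac{-4 + k}{3} = \frac{4}{3} - \frac{k}{3}$)
$M{\left(7 \right)} 10 \left(\left(-5\right) 4\right) = \left(\frac{4}{3} - \frac{7}{3}\right) 10 \left(\left(-5\right) 4\right) = \left(\frac{4}{3} - \frac{7}{3}\right) 10 \left(-20\right) = \left(-1\right) 10 \left(-20\right) = \left(-10\right) \left(-20\right) = 200$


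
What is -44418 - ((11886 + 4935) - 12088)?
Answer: -49151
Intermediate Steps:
-44418 - ((11886 + 4935) - 12088) = -44418 - (16821 - 12088) = -44418 - 1*4733 = -44418 - 4733 = -49151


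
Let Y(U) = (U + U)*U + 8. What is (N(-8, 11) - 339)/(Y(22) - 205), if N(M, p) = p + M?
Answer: -112/257 ≈ -0.43580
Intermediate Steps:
N(M, p) = M + p
Y(U) = 8 + 2*U² (Y(U) = (2*U)*U + 8 = 2*U² + 8 = 8 + 2*U²)
(N(-8, 11) - 339)/(Y(22) - 205) = ((-8 + 11) - 339)/((8 + 2*22²) - 205) = (3 - 339)/((8 + 2*484) - 205) = -336/((8 + 968) - 205) = -336/(976 - 205) = -336/771 = -336*1/771 = -112/257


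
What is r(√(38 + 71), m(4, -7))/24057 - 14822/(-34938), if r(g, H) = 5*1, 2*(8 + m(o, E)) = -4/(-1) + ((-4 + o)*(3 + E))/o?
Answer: 6606436/15564879 ≈ 0.42445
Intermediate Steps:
m(o, E) = -6 + (-4 + o)*(3 + E)/(2*o) (m(o, E) = -8 + (-4/(-1) + ((-4 + o)*(3 + E))/o)/2 = -8 + (-4*(-1) + (-4 + o)*(3 + E)/o)/2 = -8 + (4 + (-4 + o)*(3 + E)/o)/2 = -8 + (2 + (-4 + o)*(3 + E)/(2*o)) = -6 + (-4 + o)*(3 + E)/(2*o))
r(g, H) = 5
r(√(38 + 71), m(4, -7))/24057 - 14822/(-34938) = 5/24057 - 14822/(-34938) = 5*(1/24057) - 14822*(-1/34938) = 5/24057 + 7411/17469 = 6606436/15564879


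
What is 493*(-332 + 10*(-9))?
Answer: -208046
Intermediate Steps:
493*(-332 + 10*(-9)) = 493*(-332 - 90) = 493*(-422) = -208046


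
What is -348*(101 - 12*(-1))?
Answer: -39324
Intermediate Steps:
-348*(101 - 12*(-1)) = -348*(101 + 12) = -348*113 = -39324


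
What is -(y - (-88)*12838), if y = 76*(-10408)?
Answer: -338736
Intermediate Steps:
y = -791008
-(y - (-88)*12838) = -(-791008 - (-88)*12838) = -(-791008 - 1*(-1129744)) = -(-791008 + 1129744) = -1*338736 = -338736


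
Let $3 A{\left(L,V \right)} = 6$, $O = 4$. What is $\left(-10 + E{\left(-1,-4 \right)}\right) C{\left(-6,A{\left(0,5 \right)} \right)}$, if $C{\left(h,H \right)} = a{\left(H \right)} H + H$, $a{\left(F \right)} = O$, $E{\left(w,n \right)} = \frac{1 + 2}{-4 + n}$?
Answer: $- \frac{415}{4} \approx -103.75$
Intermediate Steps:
$A{\left(L,V \right)} = 2$ ($A{\left(L,V \right)} = \frac{1}{3} \cdot 6 = 2$)
$E{\left(w,n \right)} = \frac{3}{-4 + n}$
$a{\left(F \right)} = 4$
$C{\left(h,H \right)} = 5 H$ ($C{\left(h,H \right)} = 4 H + H = 5 H$)
$\left(-10 + E{\left(-1,-4 \right)}\right) C{\left(-6,A{\left(0,5 \right)} \right)} = \left(-10 + \frac{3}{-4 - 4}\right) 5 \cdot 2 = \left(-10 + \frac{3}{-8}\right) 10 = \left(-10 + 3 \left(- \frac{1}{8}\right)\right) 10 = \left(-10 - \frac{3}{8}\right) 10 = \left(- \frac{83}{8}\right) 10 = - \frac{415}{4}$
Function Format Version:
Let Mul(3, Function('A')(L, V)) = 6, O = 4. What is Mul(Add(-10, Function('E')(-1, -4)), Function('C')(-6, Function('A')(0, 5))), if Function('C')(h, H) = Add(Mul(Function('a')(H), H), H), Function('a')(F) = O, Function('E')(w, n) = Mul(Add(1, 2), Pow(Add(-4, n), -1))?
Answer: Rational(-415, 4) ≈ -103.75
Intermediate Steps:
Function('A')(L, V) = 2 (Function('A')(L, V) = Mul(Rational(1, 3), 6) = 2)
Function('E')(w, n) = Mul(3, Pow(Add(-4, n), -1))
Function('a')(F) = 4
Function('C')(h, H) = Mul(5, H) (Function('C')(h, H) = Add(Mul(4, H), H) = Mul(5, H))
Mul(Add(-10, Function('E')(-1, -4)), Function('C')(-6, Function('A')(0, 5))) = Mul(Add(-10, Mul(3, Pow(Add(-4, -4), -1))), Mul(5, 2)) = Mul(Add(-10, Mul(3, Pow(-8, -1))), 10) = Mul(Add(-10, Mul(3, Rational(-1, 8))), 10) = Mul(Add(-10, Rational(-3, 8)), 10) = Mul(Rational(-83, 8), 10) = Rational(-415, 4)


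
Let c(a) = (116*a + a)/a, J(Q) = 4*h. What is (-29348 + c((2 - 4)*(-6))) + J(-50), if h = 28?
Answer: -29119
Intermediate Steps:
J(Q) = 112 (J(Q) = 4*28 = 112)
c(a) = 117 (c(a) = (117*a)/a = 117)
(-29348 + c((2 - 4)*(-6))) + J(-50) = (-29348 + 117) + 112 = -29231 + 112 = -29119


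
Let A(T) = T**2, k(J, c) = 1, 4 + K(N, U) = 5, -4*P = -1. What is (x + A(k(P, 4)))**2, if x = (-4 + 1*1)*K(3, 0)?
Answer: 4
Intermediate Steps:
P = 1/4 (P = -1/4*(-1) = 1/4 ≈ 0.25000)
K(N, U) = 1 (K(N, U) = -4 + 5 = 1)
x = -3 (x = (-4 + 1*1)*1 = (-4 + 1)*1 = -3*1 = -3)
(x + A(k(P, 4)))**2 = (-3 + 1**2)**2 = (-3 + 1)**2 = (-2)**2 = 4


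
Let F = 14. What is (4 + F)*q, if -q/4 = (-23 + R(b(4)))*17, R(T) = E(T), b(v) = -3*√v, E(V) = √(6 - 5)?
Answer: 26928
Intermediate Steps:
E(V) = 1 (E(V) = √1 = 1)
R(T) = 1
q = 1496 (q = -4*(-23 + 1)*17 = -(-88)*17 = -4*(-374) = 1496)
(4 + F)*q = (4 + 14)*1496 = 18*1496 = 26928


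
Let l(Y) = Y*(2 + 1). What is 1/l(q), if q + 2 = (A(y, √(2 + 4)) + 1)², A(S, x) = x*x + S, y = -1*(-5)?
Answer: 1/426 ≈ 0.0023474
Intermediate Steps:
y = 5
A(S, x) = S + x² (A(S, x) = x² + S = S + x²)
q = 142 (q = -2 + ((5 + (√(2 + 4))²) + 1)² = -2 + ((5 + (√6)²) + 1)² = -2 + ((5 + 6) + 1)² = -2 + (11 + 1)² = -2 + 12² = -2 + 144 = 142)
l(Y) = 3*Y (l(Y) = Y*3 = 3*Y)
1/l(q) = 1/(3*142) = 1/426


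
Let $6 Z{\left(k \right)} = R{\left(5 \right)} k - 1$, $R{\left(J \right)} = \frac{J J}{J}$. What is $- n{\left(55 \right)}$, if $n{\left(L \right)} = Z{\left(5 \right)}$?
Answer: $-4$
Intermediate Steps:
$R{\left(J \right)} = J$ ($R{\left(J \right)} = \frac{J^{2}}{J} = J$)
$Z{\left(k \right)} = - \frac{1}{6} + \frac{5 k}{6}$ ($Z{\left(k \right)} = \frac{5 k - 1}{6} = \frac{-1 + 5 k}{6} = - \frac{1}{6} + \frac{5 k}{6}$)
$n{\left(L \right)} = 4$ ($n{\left(L \right)} = - \frac{1}{6} + \frac{5}{6} \cdot 5 = - \frac{1}{6} + \frac{25}{6} = 4$)
$- n{\left(55 \right)} = \left(-1\right) 4 = -4$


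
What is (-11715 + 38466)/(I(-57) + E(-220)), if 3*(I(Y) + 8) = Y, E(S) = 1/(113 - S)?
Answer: -8908083/8990 ≈ -990.89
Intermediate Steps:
I(Y) = -8 + Y/3
(-11715 + 38466)/(I(-57) + E(-220)) = (-11715 + 38466)/((-8 + (1/3)*(-57)) - 1/(-113 - 220)) = 26751/((-8 - 19) - 1/(-333)) = 26751/(-27 - 1*(-1/333)) = 26751/(-27 + 1/333) = 26751/(-8990/333) = 26751*(-333/8990) = -8908083/8990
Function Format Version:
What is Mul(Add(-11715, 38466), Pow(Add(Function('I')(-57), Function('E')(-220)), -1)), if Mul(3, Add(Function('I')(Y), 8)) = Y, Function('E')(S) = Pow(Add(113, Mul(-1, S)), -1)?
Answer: Rational(-8908083, 8990) ≈ -990.89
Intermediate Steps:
Function('I')(Y) = Add(-8, Mul(Rational(1, 3), Y))
Mul(Add(-11715, 38466), Pow(Add(Function('I')(-57), Function('E')(-220)), -1)) = Mul(Add(-11715, 38466), Pow(Add(Add(-8, Mul(Rational(1, 3), -57)), Mul(-1, Pow(Add(-113, -220), -1))), -1)) = Mul(26751, Pow(Add(Add(-8, -19), Mul(-1, Pow(-333, -1))), -1)) = Mul(26751, Pow(Add(-27, Mul(-1, Rational(-1, 333))), -1)) = Mul(26751, Pow(Add(-27, Rational(1, 333)), -1)) = Mul(26751, Pow(Rational(-8990, 333), -1)) = Mul(26751, Rational(-333, 8990)) = Rational(-8908083, 8990)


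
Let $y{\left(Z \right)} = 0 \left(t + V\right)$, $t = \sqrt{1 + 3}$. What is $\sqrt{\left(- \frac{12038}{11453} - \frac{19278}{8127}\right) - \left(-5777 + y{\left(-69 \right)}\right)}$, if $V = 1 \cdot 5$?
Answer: $\frac{\sqrt{8285785329913}}{37883} \approx 75.984$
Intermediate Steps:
$V = 5$
$t = 2$ ($t = \sqrt{4} = 2$)
$y{\left(Z \right)} = 0$ ($y{\left(Z \right)} = 0 \left(2 + 5\right) = 0 \cdot 7 = 0$)
$\sqrt{\left(- \frac{12038}{11453} - \frac{19278}{8127}\right) - \left(-5777 + y{\left(-69 \right)}\right)} = \sqrt{\left(- \frac{12038}{11453} - \frac{19278}{8127}\right) + \left(5777 - 0\right)} = \sqrt{\left(\left(-12038\right) \frac{1}{11453} - \frac{102}{43}\right) + \left(5777 + 0\right)} = \sqrt{\left(- \frac{926}{881} - \frac{102}{43}\right) + 5777} = \sqrt{- \frac{129680}{37883} + 5777} = \sqrt{\frac{218720411}{37883}} = \frac{\sqrt{8285785329913}}{37883}$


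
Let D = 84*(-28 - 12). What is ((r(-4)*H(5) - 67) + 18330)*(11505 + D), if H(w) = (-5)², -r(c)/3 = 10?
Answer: 142643385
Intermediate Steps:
r(c) = -30 (r(c) = -3*10 = -30)
H(w) = 25
D = -3360 (D = 84*(-40) = -3360)
((r(-4)*H(5) - 67) + 18330)*(11505 + D) = ((-30*25 - 67) + 18330)*(11505 - 3360) = ((-750 - 67) + 18330)*8145 = (-817 + 18330)*8145 = 17513*8145 = 142643385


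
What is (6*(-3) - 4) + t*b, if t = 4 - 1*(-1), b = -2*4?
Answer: -62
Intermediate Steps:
b = -8
t = 5 (t = 4 + 1 = 5)
(6*(-3) - 4) + t*b = (6*(-3) - 4) + 5*(-8) = (-18 - 4) - 40 = -22 - 40 = -62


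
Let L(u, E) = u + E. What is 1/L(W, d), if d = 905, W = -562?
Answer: 1/343 ≈ 0.0029155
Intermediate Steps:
L(u, E) = E + u
1/L(W, d) = 1/(905 - 562) = 1/343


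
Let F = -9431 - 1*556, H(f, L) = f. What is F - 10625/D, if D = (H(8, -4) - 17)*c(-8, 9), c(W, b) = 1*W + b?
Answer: -79258/9 ≈ -8806.4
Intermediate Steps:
F = -9987 (F = -9431 - 556 = -9987)
c(W, b) = W + b
D = -9 (D = (8 - 17)*(-8 + 9) = -9*1 = -9)
F - 10625/D = -9987 - 10625/(-9) = -9987 - 10625*(-1)/9 = -9987 - 1*(-10625/9) = -9987 + 10625/9 = -79258/9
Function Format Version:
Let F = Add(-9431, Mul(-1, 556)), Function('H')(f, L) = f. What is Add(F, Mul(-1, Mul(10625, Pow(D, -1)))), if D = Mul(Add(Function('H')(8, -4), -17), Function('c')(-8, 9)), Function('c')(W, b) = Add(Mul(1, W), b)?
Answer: Rational(-79258, 9) ≈ -8806.4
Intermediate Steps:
F = -9987 (F = Add(-9431, -556) = -9987)
Function('c')(W, b) = Add(W, b)
D = -9 (D = Mul(Add(8, -17), Add(-8, 9)) = Mul(-9, 1) = -9)
Add(F, Mul(-1, Mul(10625, Pow(D, -1)))) = Add(-9987, Mul(-1, Mul(10625, Pow(-9, -1)))) = Add(-9987, Mul(-1, Mul(10625, Rational(-1, 9)))) = Add(-9987, Mul(-1, Rational(-10625, 9))) = Add(-9987, Rational(10625, 9)) = Rational(-79258, 9)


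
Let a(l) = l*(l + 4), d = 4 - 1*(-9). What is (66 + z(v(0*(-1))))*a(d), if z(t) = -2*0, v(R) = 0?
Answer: 14586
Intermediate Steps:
d = 13 (d = 4 + 9 = 13)
z(t) = 0
a(l) = l*(4 + l)
(66 + z(v(0*(-1))))*a(d) = (66 + 0)*(13*(4 + 13)) = 66*(13*17) = 66*221 = 14586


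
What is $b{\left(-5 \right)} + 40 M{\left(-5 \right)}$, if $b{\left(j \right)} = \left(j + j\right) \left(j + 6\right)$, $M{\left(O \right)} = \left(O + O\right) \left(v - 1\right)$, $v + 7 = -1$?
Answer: $3590$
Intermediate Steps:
$v = -8$ ($v = -7 - 1 = -8$)
$M{\left(O \right)} = - 18 O$ ($M{\left(O \right)} = \left(O + O\right) \left(-8 - 1\right) = 2 O \left(-9\right) = - 18 O$)
$b{\left(j \right)} = 2 j \left(6 + j\right)$
$b{\left(-5 \right)} + 40 M{\left(-5 \right)} = 2 \left(-5\right) \left(6 - 5\right) + 40 \left(\left(-18\right) \left(-5\right)\right) = 2 \left(-5\right) 1 + 40 \cdot 90 = -10 + 3600 = 3590$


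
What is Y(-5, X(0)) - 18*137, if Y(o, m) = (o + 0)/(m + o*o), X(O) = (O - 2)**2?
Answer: -71519/29 ≈ -2466.2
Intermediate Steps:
X(O) = (-2 + O)**2
Y(o, m) = o/(m + o**2)
Y(-5, X(0)) - 18*137 = -5/((-2 + 0)**2 + (-5)**2) - 18*137 = -5/((-2)**2 + 25) - 2466 = -5/(4 + 25) - 2466 = -5/29 - 2466 = -71519/29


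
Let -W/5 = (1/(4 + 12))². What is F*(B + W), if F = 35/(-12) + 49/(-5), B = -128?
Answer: 25005799/15360 ≈ 1628.0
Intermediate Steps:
F = -763/60 (F = 35*(-1/12) + 49*(-⅕) = -35/12 - 49/5 = -763/60 ≈ -12.717)
W = -5/256 (W = -5/(4 + 12)² = -5*(1/16)² = -5*1/256 = -5/256 ≈ -0.019531)
F*(B + W) = -763*(-128 - 5/256)/60 = -763/60*(-32773/256) = 25005799/15360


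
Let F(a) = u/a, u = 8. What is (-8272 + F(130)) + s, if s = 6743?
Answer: -99381/65 ≈ -1528.9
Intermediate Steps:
F(a) = 8/a
(-8272 + F(130)) + s = (-8272 + 8/130) + 6743 = (-8272 + 8*(1/130)) + 6743 = (-8272 + 4/65) + 6743 = -537676/65 + 6743 = -99381/65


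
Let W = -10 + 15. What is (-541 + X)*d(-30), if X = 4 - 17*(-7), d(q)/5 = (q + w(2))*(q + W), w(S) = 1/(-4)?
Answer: -3161125/2 ≈ -1.5806e+6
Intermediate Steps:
w(S) = -¼
W = 5
d(q) = 5*(5 + q)*(-¼ + q) (d(q) = 5*((q - ¼)*(q + 5)) = 5*((-¼ + q)*(5 + q)) = 5*((5 + q)*(-¼ + q)) = 5*(5 + q)*(-¼ + q))
X = 123 (X = 4 + 119 = 123)
(-541 + X)*d(-30) = (-541 + 123)*(-25/4 + 5*(-30)² + (95/4)*(-30)) = -418*(-25/4 + 5*900 - 1425/2) = -418*(-25/4 + 4500 - 1425/2) = -418*15125/4 = -3161125/2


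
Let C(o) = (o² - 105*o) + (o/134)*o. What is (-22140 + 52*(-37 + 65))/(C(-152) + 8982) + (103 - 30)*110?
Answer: 12970302596/1615317 ≈ 8029.6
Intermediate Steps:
C(o) = -105*o + 135*o²/134 (C(o) = (o² - 105*o) + (o*(1/134))*o = (o² - 105*o) + (o/134)*o = (o² - 105*o) + o²/134 = -105*o + 135*o²/134)
(-22140 + 52*(-37 + 65))/(C(-152) + 8982) + (103 - 30)*110 = (-22140 + 52*(-37 + 65))/((15/134)*(-152)*(-938 + 9*(-152)) + 8982) + (103 - 30)*110 = (-22140 + 52*28)/((15/134)*(-152)*(-938 - 1368) + 8982) + 73*110 = (-22140 + 1456)/((15/134)*(-152)*(-2306) + 8982) + 8030 = -20684/(2628840/67 + 8982) + 8030 = -20684/3230634/67 + 8030 = -20684*67/3230634 + 8030 = -692914/1615317 + 8030 = 12970302596/1615317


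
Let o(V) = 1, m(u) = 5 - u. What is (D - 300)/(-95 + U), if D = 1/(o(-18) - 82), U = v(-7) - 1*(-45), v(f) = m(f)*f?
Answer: 24301/10854 ≈ 2.2389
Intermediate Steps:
v(f) = f*(5 - f) (v(f) = (5 - f)*f = f*(5 - f))
U = -39 (U = -7*(5 - 1*(-7)) - 1*(-45) = -7*(5 + 7) + 45 = -7*12 + 45 = -84 + 45 = -39)
D = -1/81 (D = 1/(1 - 82) = 1/(-81) = -1/81 ≈ -0.012346)
(D - 300)/(-95 + U) = (-1/81 - 300)/(-95 - 39) = -24301/81/(-134) = -1/134*(-24301/81) = 24301/10854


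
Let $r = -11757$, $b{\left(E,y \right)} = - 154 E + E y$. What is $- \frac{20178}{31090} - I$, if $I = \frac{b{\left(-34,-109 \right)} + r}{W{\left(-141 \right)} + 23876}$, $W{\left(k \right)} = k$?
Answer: $- \frac{39140648}{73792115} \approx -0.53042$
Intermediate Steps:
$I = - \frac{563}{4747}$ ($I = \frac{- 34 \left(-154 - 109\right) - 11757}{-141 + 23876} = \frac{\left(-34\right) \left(-263\right) - 11757}{23735} = \left(8942 - 11757\right) \frac{1}{23735} = \left(-2815\right) \frac{1}{23735} = - \frac{563}{4747} \approx -0.1186$)
$- \frac{20178}{31090} - I = - \frac{20178}{31090} - - \frac{563}{4747} = \left(-20178\right) \frac{1}{31090} + \frac{563}{4747} = - \frac{10089}{15545} + \frac{563}{4747} = - \frac{39140648}{73792115}$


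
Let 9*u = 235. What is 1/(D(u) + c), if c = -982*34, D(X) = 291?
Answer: -1/33097 ≈ -3.0214e-5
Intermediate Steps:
u = 235/9 (u = (⅑)*235 = 235/9 ≈ 26.111)
c = -33388
1/(D(u) + c) = 1/(291 - 33388) = 1/(-33097) = -1/33097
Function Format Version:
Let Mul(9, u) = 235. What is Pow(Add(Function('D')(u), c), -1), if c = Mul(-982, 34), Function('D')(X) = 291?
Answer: Rational(-1, 33097) ≈ -3.0214e-5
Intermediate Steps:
u = Rational(235, 9) (u = Mul(Rational(1, 9), 235) = Rational(235, 9) ≈ 26.111)
c = -33388
Pow(Add(Function('D')(u), c), -1) = Pow(Add(291, -33388), -1) = Pow(-33097, -1) = Rational(-1, 33097)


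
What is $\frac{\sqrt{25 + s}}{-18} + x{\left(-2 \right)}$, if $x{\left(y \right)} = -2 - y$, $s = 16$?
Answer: $- \frac{\sqrt{41}}{18} \approx -0.35573$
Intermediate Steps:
$\frac{\sqrt{25 + s}}{-18} + x{\left(-2 \right)} = \frac{\sqrt{25 + 16}}{-18} - 0 = \sqrt{41} \left(- \frac{1}{18}\right) + \left(-2 + 2\right) = - \frac{\sqrt{41}}{18} + 0 = - \frac{\sqrt{41}}{18}$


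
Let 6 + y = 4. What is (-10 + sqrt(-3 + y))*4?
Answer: -40 + 4*I*sqrt(5) ≈ -40.0 + 8.9443*I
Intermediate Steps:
y = -2 (y = -6 + 4 = -2)
(-10 + sqrt(-3 + y))*4 = (-10 + sqrt(-3 - 2))*4 = (-10 + sqrt(-5))*4 = (-10 + I*sqrt(5))*4 = -40 + 4*I*sqrt(5)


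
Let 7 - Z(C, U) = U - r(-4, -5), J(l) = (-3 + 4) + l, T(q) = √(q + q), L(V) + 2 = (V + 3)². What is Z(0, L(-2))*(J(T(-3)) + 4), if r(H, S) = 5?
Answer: 65 + 13*I*√6 ≈ 65.0 + 31.843*I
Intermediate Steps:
L(V) = -2 + (3 + V)² (L(V) = -2 + (V + 3)² = -2 + (3 + V)²)
T(q) = √2*√q (T(q) = √(2*q) = √2*√q)
J(l) = 1 + l
Z(C, U) = 12 - U (Z(C, U) = 7 - (U - 1*5) = 7 - (U - 5) = 7 - (-5 + U) = 7 + (5 - U) = 12 - U)
Z(0, L(-2))*(J(T(-3)) + 4) = (12 - (-2 + (3 - 2)²))*((1 + √2*√(-3)) + 4) = (12 - (-2 + 1²))*((1 + √2*(I*√3)) + 4) = (12 - (-2 + 1))*((1 + I*√6) + 4) = (12 - 1*(-1))*(5 + I*√6) = (12 + 1)*(5 + I*√6) = 13*(5 + I*√6) = 65 + 13*I*√6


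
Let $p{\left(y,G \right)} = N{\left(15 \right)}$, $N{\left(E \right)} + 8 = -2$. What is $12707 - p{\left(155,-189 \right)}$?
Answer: $12717$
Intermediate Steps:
$N{\left(E \right)} = -10$ ($N{\left(E \right)} = -8 - 2 = -10$)
$p{\left(y,G \right)} = -10$
$12707 - p{\left(155,-189 \right)} = 12707 - -10 = 12707 + 10 = 12717$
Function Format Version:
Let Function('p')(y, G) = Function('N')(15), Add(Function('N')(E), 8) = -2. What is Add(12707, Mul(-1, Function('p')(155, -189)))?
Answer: 12717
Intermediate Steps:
Function('N')(E) = -10 (Function('N')(E) = Add(-8, -2) = -10)
Function('p')(y, G) = -10
Add(12707, Mul(-1, Function('p')(155, -189))) = Add(12707, Mul(-1, -10)) = Add(12707, 10) = 12717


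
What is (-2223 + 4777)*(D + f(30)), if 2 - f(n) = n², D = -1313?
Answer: -5646894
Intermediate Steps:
f(n) = 2 - n²
(-2223 + 4777)*(D + f(30)) = (-2223 + 4777)*(-1313 + (2 - 1*30²)) = 2554*(-1313 + (2 - 1*900)) = 2554*(-1313 + (2 - 900)) = 2554*(-1313 - 898) = 2554*(-2211) = -5646894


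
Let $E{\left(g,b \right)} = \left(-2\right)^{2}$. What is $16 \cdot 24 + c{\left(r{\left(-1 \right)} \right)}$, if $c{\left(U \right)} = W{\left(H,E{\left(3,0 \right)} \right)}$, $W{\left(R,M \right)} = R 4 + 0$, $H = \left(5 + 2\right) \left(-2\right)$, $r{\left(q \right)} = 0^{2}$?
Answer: $328$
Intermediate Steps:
$r{\left(q \right)} = 0$
$E{\left(g,b \right)} = 4$
$H = -14$ ($H = 7 \left(-2\right) = -14$)
$W{\left(R,M \right)} = 4 R$ ($W{\left(R,M \right)} = 4 R + 0 = 4 R$)
$c{\left(U \right)} = -56$ ($c{\left(U \right)} = 4 \left(-14\right) = -56$)
$16 \cdot 24 + c{\left(r{\left(-1 \right)} \right)} = 16 \cdot 24 - 56 = 384 - 56 = 328$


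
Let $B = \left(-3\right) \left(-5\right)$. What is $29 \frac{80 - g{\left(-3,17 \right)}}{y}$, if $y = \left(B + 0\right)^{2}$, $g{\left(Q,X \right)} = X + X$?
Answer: $\frac{1334}{225} \approx 5.9289$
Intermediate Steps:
$g{\left(Q,X \right)} = 2 X$
$B = 15$
$y = 225$ ($y = \left(15 + 0\right)^{2} = 15^{2} = 225$)
$29 \frac{80 - g{\left(-3,17 \right)}}{y} = 29 \frac{80 - 2 \cdot 17}{225} = 29 \left(80 - 34\right) \frac{1}{225} = 29 \cdot 46 \cdot \frac{1}{225} = 29 \cdot \frac{46}{225} = \frac{1334}{225}$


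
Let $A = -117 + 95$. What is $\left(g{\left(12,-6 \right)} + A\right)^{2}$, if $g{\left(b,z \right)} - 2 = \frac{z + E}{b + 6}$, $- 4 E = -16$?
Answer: $\frac{32761}{81} \approx 404.46$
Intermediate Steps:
$E = 4$ ($E = \left(- \frac{1}{4}\right) \left(-16\right) = 4$)
$g{\left(b,z \right)} = 2 + \frac{4 + z}{6 + b}$ ($g{\left(b,z \right)} = 2 + \frac{z + 4}{b + 6} = 2 + \frac{4 + z}{6 + b}$)
$A = -22$
$\left(g{\left(12,-6 \right)} + A\right)^{2} = \left(\frac{16 - 6 + 2 \cdot 12}{6 + 12} - 22\right)^{2} = \left(\frac{16 - 6 + 24}{18} - 22\right)^{2} = \left(\frac{1}{18} \cdot 34 - 22\right)^{2} = \left(\frac{17}{9} - 22\right)^{2} = \left(- \frac{181}{9}\right)^{2} = \frac{32761}{81}$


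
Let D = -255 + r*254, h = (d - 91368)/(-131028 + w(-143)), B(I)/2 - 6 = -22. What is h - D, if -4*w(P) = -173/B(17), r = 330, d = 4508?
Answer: -13876443125/166057 ≈ -83564.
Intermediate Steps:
B(I) = -32 (B(I) = 12 + 2*(-22) = 12 - 44 = -32)
w(P) = -173/128 (w(P) = -(-173)/(4*(-32)) = -(-173)*(-1)/(4*32) = -¼*173/32 = -173/128)
h = 110080/166057 (h = (4508 - 91368)/(-131028 - 173/128) = -86860/(-16771757/128) = -86860*(-128/16771757) = 110080/166057 ≈ 0.66290)
D = 83565 (D = -255 + 330*254 = -255 + 83820 = 83565)
h - D = 110080/166057 - 1*83565 = 110080/166057 - 83565 = -13876443125/166057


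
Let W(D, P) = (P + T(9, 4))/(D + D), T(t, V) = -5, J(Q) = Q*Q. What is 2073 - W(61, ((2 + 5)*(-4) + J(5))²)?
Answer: 126451/61 ≈ 2073.0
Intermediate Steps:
J(Q) = Q²
W(D, P) = (-5 + P)/(2*D) (W(D, P) = (P - 5)/(D + D) = (-5 + P)/((2*D)) = (-5 + P)*(1/(2*D)) = (-5 + P)/(2*D))
2073 - W(61, ((2 + 5)*(-4) + J(5))²) = 2073 - (-5 + ((2 + 5)*(-4) + 5²)²)/(2*61) = 2073 - (-5 + (7*(-4) + 25)²)/(2*61) = 2073 - (-5 + (-28 + 25)²)/(2*61) = 2073 - (-5 + (-3)²)/(2*61) = 2073 - (-5 + 9)/(2*61) = 2073 - 4/(2*61) = 2073 - 1*2/61 = 2073 - 2/61 = 126451/61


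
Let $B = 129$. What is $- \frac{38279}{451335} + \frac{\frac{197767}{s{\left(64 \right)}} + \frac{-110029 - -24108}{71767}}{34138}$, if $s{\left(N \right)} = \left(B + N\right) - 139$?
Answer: $\frac{446498176282363}{19903726016359380} \approx 0.022433$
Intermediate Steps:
$s{\left(N \right)} = -10 + N$ ($s{\left(N \right)} = \left(129 + N\right) - 139 = -10 + N$)
$- \frac{38279}{451335} + \frac{\frac{197767}{s{\left(64 \right)}} + \frac{-110029 - -24108}{71767}}{34138} = - \frac{38279}{451335} + \frac{\frac{197767}{-10 + 64} + \frac{-110029 - -24108}{71767}}{34138} = \left(-38279\right) \frac{1}{451335} + \left(\frac{197767}{54} + \left(-110029 + 24108\right) \frac{1}{71767}\right) \frac{1}{34138} = - \frac{38279}{451335} + \left(197767 \cdot \frac{1}{54} - \frac{85921}{71767}\right) \frac{1}{34138} = - \frac{38279}{451335} + \left(\frac{197767}{54} - \frac{85921}{71767}\right) \frac{1}{34138} = - \frac{38279}{451335} + \frac{14188504555}{3875418} \cdot \frac{1}{34138} = - \frac{38279}{451335} + \frac{14188504555}{132299019684} = \frac{446498176282363}{19903726016359380}$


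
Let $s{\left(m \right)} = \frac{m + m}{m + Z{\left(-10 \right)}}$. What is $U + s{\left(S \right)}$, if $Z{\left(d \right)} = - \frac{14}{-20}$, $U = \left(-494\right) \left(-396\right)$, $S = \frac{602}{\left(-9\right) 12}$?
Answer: $\frac{18388871}{94} \approx 1.9563 \cdot 10^{5}$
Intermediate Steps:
$S = - \frac{301}{54}$ ($S = \frac{602}{-108} = 602 \left(- \frac{1}{108}\right) = - \frac{301}{54} \approx -5.5741$)
$U = 195624$
$Z{\left(d \right)} = \frac{7}{10}$ ($Z{\left(d \right)} = \left(-14\right) \left(- \frac{1}{20}\right) = \frac{7}{10}$)
$s{\left(m \right)} = \frac{2 m}{\frac{7}{10} + m}$ ($s{\left(m \right)} = \frac{m + m}{m + \frac{7}{10}} = \frac{2 m}{\frac{7}{10} + m}$)
$U + s{\left(S \right)} = 195624 + 20 \left(- \frac{301}{54}\right) \frac{1}{7 + 10 \left(- \frac{301}{54}\right)} = 195624 + 20 \left(- \frac{301}{54}\right) \frac{1}{7 - \frac{1505}{27}} = 195624 + 20 \left(- \frac{301}{54}\right) \frac{1}{- \frac{1316}{27}} = 195624 + 20 \left(- \frac{301}{54}\right) \left(- \frac{27}{1316}\right) = 195624 + \frac{215}{94} = \frac{18388871}{94}$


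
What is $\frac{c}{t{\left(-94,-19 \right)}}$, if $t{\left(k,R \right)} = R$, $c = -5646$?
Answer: $\frac{5646}{19} \approx 297.16$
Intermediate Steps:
$\frac{c}{t{\left(-94,-19 \right)}} = - \frac{5646}{-19} = \left(-5646\right) \left(- \frac{1}{19}\right) = \frac{5646}{19}$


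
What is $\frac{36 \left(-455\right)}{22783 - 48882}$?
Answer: $\frac{16380}{26099} \approx 0.62761$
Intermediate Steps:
$\frac{36 \left(-455\right)}{22783 - 48882} = - \frac{16380}{22783 - 48882} = - \frac{16380}{-26099} = \left(-16380\right) \left(- \frac{1}{26099}\right) = \frac{16380}{26099}$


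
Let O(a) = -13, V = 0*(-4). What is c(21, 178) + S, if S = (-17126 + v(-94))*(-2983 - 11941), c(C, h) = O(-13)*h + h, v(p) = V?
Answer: 255586288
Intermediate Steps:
V = 0
v(p) = 0
c(C, h) = -12*h (c(C, h) = -13*h + h = -12*h)
S = 255588424 (S = (-17126 + 0)*(-2983 - 11941) = -17126*(-14924) = 255588424)
c(21, 178) + S = -12*178 + 255588424 = -2136 + 255588424 = 255586288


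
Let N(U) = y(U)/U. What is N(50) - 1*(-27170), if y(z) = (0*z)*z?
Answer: 27170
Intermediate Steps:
y(z) = 0 (y(z) = 0*z = 0)
N(U) = 0 (N(U) = 0/U = 0)
N(50) - 1*(-27170) = 0 - 1*(-27170) = 0 + 27170 = 27170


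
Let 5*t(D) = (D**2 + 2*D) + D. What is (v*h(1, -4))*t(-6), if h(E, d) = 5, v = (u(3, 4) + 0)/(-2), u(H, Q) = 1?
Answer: -9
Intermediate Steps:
v = -1/2 (v = (1 + 0)/(-2) = 1*(-1/2) = -1/2 ≈ -0.50000)
t(D) = D**2/5 + 3*D/5 (t(D) = ((D**2 + 2*D) + D)/5 = (D**2 + 3*D)/5 = D**2/5 + 3*D/5)
(v*h(1, -4))*t(-6) = (-1/2*5)*((1/5)*(-6)*(3 - 6)) = -(-6)*(-3)/2 = -5/2*18/5 = -9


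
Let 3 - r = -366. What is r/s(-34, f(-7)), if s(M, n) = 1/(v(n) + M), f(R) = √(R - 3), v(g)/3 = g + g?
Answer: -12546 + 2214*I*√10 ≈ -12546.0 + 7001.3*I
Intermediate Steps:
r = 369 (r = 3 - 1*(-366) = 3 + 366 = 369)
v(g) = 6*g (v(g) = 3*(g + g) = 3*(2*g) = 6*g)
f(R) = √(-3 + R)
s(M, n) = 1/(M + 6*n) (s(M, n) = 1/(6*n + M) = 1/(M + 6*n))
r/s(-34, f(-7)) = 369/(1/(-34 + 6*√(-3 - 7))) = 369/(1/(-34 + 6*√(-10))) = 369/(1/(-34 + 6*(I*√10))) = 369/(1/(-34 + 6*I*√10)) = 369*(-34 + 6*I*√10) = -12546 + 2214*I*√10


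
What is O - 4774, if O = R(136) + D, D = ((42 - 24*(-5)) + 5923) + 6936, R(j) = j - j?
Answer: 8247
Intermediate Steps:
R(j) = 0
D = 13021 (D = ((42 + 120) + 5923) + 6936 = (162 + 5923) + 6936 = 6085 + 6936 = 13021)
O = 13021 (O = 0 + 13021 = 13021)
O - 4774 = 13021 - 4774 = 8247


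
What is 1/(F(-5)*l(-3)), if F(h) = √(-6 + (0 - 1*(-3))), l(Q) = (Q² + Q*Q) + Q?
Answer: -I*√3/45 ≈ -0.03849*I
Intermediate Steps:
l(Q) = Q + 2*Q² (l(Q) = (Q² + Q²) + Q = 2*Q² + Q = Q + 2*Q²)
F(h) = I*√3 (F(h) = √(-6 + (0 + 3)) = √(-6 + 3) = √(-3) = I*√3)
1/(F(-5)*l(-3)) = 1/((I*√3)*(-3*(1 + 2*(-3)))) = 1/((I*√3)*(-3*(1 - 6))) = 1/((I*√3)*(-3*(-5))) = 1/((I*√3)*15) = 1/(15*I*√3) = -I*√3/45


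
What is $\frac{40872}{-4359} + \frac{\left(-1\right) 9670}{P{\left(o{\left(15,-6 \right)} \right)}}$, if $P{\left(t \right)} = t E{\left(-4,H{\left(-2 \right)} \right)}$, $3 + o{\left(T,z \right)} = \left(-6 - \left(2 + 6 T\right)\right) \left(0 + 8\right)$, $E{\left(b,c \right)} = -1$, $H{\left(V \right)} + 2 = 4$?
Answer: $- \frac{24772598}{1143511} \approx -21.664$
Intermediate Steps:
$H{\left(V \right)} = 2$ ($H{\left(V \right)} = -2 + 4 = 2$)
$o{\left(T,z \right)} = -67 - 48 T$ ($o{\left(T,z \right)} = -3 + \left(-6 - \left(2 + 6 T\right)\right) \left(0 + 8\right) = -3 + \left(-6 - \left(2 + 6 T\right)\right) 8 = -3 + \left(-8 - 6 T\right) 8 = -3 - \left(64 + 48 T\right) = -67 - 48 T$)
$P{\left(t \right)} = - t$ ($P{\left(t \right)} = t \left(-1\right) = - t$)
$\frac{40872}{-4359} + \frac{\left(-1\right) 9670}{P{\left(o{\left(15,-6 \right)} \right)}} = \frac{40872}{-4359} + \frac{\left(-1\right) 9670}{\left(-1\right) \left(-67 - 720\right)} = 40872 \left(- \frac{1}{4359}\right) - \frac{9670}{\left(-1\right) \left(-67 - 720\right)} = - \frac{13624}{1453} - \frac{9670}{\left(-1\right) \left(-787\right)} = - \frac{13624}{1453} - \frac{9670}{787} = - \frac{24772598}{1143511}$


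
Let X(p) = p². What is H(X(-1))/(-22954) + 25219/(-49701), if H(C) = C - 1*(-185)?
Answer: -294060656/570418377 ≈ -0.51552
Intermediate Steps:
H(C) = 185 + C (H(C) = C + 185 = 185 + C)
H(X(-1))/(-22954) + 25219/(-49701) = (185 + (-1)²)/(-22954) + 25219/(-49701) = (185 + 1)*(-1/22954) + 25219*(-1/49701) = 186*(-1/22954) - 25219/49701 = -93/11477 - 25219/49701 = -294060656/570418377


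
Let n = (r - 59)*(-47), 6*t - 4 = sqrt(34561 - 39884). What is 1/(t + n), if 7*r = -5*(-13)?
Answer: 4122888/9636431723 - 294*I*sqrt(5323)/9636431723 ≈ 0.00042784 - 2.2259e-6*I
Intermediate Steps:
r = 65/7 (r = (-5*(-13))/7 = (1/7)*65 = 65/7 ≈ 9.2857)
t = 2/3 + I*sqrt(5323)/6 (t = 2/3 + sqrt(34561 - 39884)/6 = 2/3 + sqrt(-5323)/6 = 2/3 + (I*sqrt(5323))/6 = 2/3 + I*sqrt(5323)/6 ≈ 0.66667 + 12.16*I)
n = 16356/7 (n = (65/7 - 59)*(-47) = -348/7*(-47) = 16356/7 ≈ 2336.6)
1/(t + n) = 1/((2/3 + I*sqrt(5323)/6) + 16356/7) = 1/(49082/21 + I*sqrt(5323)/6)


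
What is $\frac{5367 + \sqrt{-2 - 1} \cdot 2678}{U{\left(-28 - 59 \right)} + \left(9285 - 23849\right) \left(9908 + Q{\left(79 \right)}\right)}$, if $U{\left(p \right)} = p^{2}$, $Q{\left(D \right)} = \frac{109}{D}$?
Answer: $- \frac{141331}{3800232791} - \frac{211562 i \sqrt{3}}{11400698373} \approx -3.719 \cdot 10^{-5} - 3.2142 \cdot 10^{-5} i$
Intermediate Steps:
$\frac{5367 + \sqrt{-2 - 1} \cdot 2678}{U{\left(-28 - 59 \right)} + \left(9285 - 23849\right) \left(9908 + Q{\left(79 \right)}\right)} = \frac{5367 + \sqrt{-2 - 1} \cdot 2678}{\left(-28 - 59\right)^{2} + \left(9285 - 23849\right) \left(9908 + \frac{109}{79}\right)} = \frac{5367 + \sqrt{-3} \cdot 2678}{\left(-87\right)^{2} - 14564 \left(9908 + 109 \cdot \frac{1}{79}\right)} = \frac{5367 + i \sqrt{3} \cdot 2678}{7569 - 14564 \left(9908 + \frac{109}{79}\right)} = \frac{5367 + 2678 i \sqrt{3}}{7569 - \frac{11401296324}{79}} = \frac{5367 + 2678 i \sqrt{3}}{- \frac{11400698373}{79}} = \left(5367 + 2678 i \sqrt{3}\right) \left(- \frac{79}{11400698373}\right) = - \frac{141331}{3800232791} - \frac{211562 i \sqrt{3}}{11400698373}$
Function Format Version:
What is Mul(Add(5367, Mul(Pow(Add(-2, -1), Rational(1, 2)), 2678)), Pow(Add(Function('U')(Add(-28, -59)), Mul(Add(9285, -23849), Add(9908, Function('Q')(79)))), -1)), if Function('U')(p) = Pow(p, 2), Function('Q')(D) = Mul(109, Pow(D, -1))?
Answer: Add(Rational(-141331, 3800232791), Mul(Rational(-211562, 11400698373), I, Pow(3, Rational(1, 2)))) ≈ Add(-3.7190e-5, Mul(-3.2142e-5, I))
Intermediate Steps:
Mul(Add(5367, Mul(Pow(Add(-2, -1), Rational(1, 2)), 2678)), Pow(Add(Function('U')(Add(-28, -59)), Mul(Add(9285, -23849), Add(9908, Function('Q')(79)))), -1)) = Mul(Add(5367, Mul(Pow(Add(-2, -1), Rational(1, 2)), 2678)), Pow(Add(Pow(Add(-28, -59), 2), Mul(Add(9285, -23849), Add(9908, Mul(109, Pow(79, -1))))), -1)) = Mul(Add(5367, Mul(Pow(-3, Rational(1, 2)), 2678)), Pow(Add(Pow(-87, 2), Mul(-14564, Add(9908, Mul(109, Rational(1, 79))))), -1)) = Mul(Add(5367, Mul(Mul(I, Pow(3, Rational(1, 2))), 2678)), Pow(Add(7569, Mul(-14564, Add(9908, Rational(109, 79)))), -1)) = Mul(Add(5367, Mul(2678, I, Pow(3, Rational(1, 2)))), Pow(Add(7569, Mul(-14564, Rational(782841, 79))), -1)) = Mul(Add(5367, Mul(2678, I, Pow(3, Rational(1, 2)))), Pow(Add(7569, Rational(-11401296324, 79)), -1)) = Mul(Add(5367, Mul(2678, I, Pow(3, Rational(1, 2)))), Pow(Rational(-11400698373, 79), -1)) = Mul(Add(5367, Mul(2678, I, Pow(3, Rational(1, 2)))), Rational(-79, 11400698373)) = Add(Rational(-141331, 3800232791), Mul(Rational(-211562, 11400698373), I, Pow(3, Rational(1, 2))))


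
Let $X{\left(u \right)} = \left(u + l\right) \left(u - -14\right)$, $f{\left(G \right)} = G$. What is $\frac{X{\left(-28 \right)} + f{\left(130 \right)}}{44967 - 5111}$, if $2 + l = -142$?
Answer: $\frac{27}{424} \approx 0.063679$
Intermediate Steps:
$l = -144$ ($l = -2 - 142 = -144$)
$X{\left(u \right)} = \left(-144 + u\right) \left(14 + u\right)$ ($X{\left(u \right)} = \left(u - 144\right) \left(u - -14\right) = \left(-144 + u\right) \left(u + 14\right) = \left(-144 + u\right) \left(14 + u\right)$)
$\frac{X{\left(-28 \right)} + f{\left(130 \right)}}{44967 - 5111} = \frac{\left(-2016 + \left(-28\right)^{2} - -3640\right) + 130}{44967 - 5111} = \frac{\left(-2016 + 784 + 3640\right) + 130}{39856} = \left(2408 + 130\right) \frac{1}{39856} = 2538 \cdot \frac{1}{39856} = \frac{27}{424}$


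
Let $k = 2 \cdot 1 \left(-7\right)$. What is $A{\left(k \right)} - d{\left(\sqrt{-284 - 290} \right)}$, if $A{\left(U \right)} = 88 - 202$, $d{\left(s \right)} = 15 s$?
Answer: $-114 - 15 i \sqrt{574} \approx -114.0 - 359.37 i$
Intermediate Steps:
$k = -14$ ($k = 2 \left(-7\right) = -14$)
$A{\left(U \right)} = -114$
$A{\left(k \right)} - d{\left(\sqrt{-284 - 290} \right)} = -114 - 15 \sqrt{-284 - 290} = -114 - 15 \sqrt{-574} = -114 - 15 i \sqrt{574}$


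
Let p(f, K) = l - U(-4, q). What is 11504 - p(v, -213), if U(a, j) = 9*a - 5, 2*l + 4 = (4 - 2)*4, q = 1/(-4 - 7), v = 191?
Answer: 11461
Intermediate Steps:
q = -1/11 (q = 1/(-11) = -1/11 ≈ -0.090909)
l = 2 (l = -2 + ((4 - 2)*4)/2 = -2 + (2*4)/2 = -2 + (½)*8 = -2 + 4 = 2)
U(a, j) = -5 + 9*a
p(f, K) = 43 (p(f, K) = 2 - (-5 + 9*(-4)) = 2 - (-5 - 36) = 2 - 1*(-41) = 2 + 41 = 43)
11504 - p(v, -213) = 11504 - 1*43 = 11504 - 43 = 11461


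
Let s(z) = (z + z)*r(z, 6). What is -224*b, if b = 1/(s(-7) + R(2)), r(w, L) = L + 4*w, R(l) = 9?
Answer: -224/317 ≈ -0.70662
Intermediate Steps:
s(z) = 2*z*(6 + 4*z) (s(z) = (z + z)*(6 + 4*z) = (2*z)*(6 + 4*z) = 2*z*(6 + 4*z))
b = 1/317 (b = 1/(4*(-7)*(3 + 2*(-7)) + 9) = 1/(4*(-7)*(3 - 14) + 9) = 1/(4*(-7)*(-11) + 9) = 1/(308 + 9) = 1/317 ≈ 0.0031546)
-224*b = -224*1/317 = -224/317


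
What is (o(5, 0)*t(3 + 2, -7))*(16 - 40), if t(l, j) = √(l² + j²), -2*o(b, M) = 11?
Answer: 132*√74 ≈ 1135.5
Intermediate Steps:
o(b, M) = -11/2 (o(b, M) = -½*11 = -11/2)
t(l, j) = √(j² + l²)
(o(5, 0)*t(3 + 2, -7))*(16 - 40) = (-11*√((-7)² + (3 + 2)²)/2)*(16 - 40) = -11*√(49 + 5²)/2*(-24) = -11*√(49 + 25)/2*(-24) = -11*√74/2*(-24) = 132*√74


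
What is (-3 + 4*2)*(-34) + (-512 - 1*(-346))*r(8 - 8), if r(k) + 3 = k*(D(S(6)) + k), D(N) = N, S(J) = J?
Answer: 328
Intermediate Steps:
r(k) = -3 + k*(6 + k)
(-3 + 4*2)*(-34) + (-512 - 1*(-346))*r(8 - 8) = (-3 + 4*2)*(-34) + (-512 - 1*(-346))*(-3 + (8 - 8)² + 6*(8 - 8)) = (-3 + 8)*(-34) + (-512 + 346)*(-3 + 0² + 6*0) = 5*(-34) - 166*(-3 + 0 + 0) = -170 - 166*(-3) = -170 + 498 = 328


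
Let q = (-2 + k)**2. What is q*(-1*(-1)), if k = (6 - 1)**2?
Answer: 529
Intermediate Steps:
k = 25 (k = 5**2 = 25)
q = 529 (q = (-2 + 25)**2 = 23**2 = 529)
q*(-1*(-1)) = 529*(-1*(-1)) = 529*1 = 529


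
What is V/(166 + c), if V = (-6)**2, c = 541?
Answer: 36/707 ≈ 0.050919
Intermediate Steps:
V = 36
V/(166 + c) = 36/(166 + 541) = 36/707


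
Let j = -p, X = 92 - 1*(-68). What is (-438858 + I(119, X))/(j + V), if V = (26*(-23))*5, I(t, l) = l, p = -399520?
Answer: -219349/198265 ≈ -1.1063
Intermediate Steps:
X = 160 (X = 92 + 68 = 160)
j = 399520 (j = -1*(-399520) = 399520)
V = -2990 (V = -598*5 = -2990)
(-438858 + I(119, X))/(j + V) = (-438858 + 160)/(399520 - 2990) = -438698/396530 = -438698*1/396530 = -219349/198265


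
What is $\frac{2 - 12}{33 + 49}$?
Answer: $- \frac{5}{41} \approx -0.12195$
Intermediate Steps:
$\frac{2 - 12}{33 + 49} = \frac{1}{82} \left(-10\right) = - \frac{5}{41}$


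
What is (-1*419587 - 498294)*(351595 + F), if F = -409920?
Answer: 53535409325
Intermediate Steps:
(-1*419587 - 498294)*(351595 + F) = (-1*419587 - 498294)*(351595 - 409920) = (-419587 - 498294)*(-58325) = -917881*(-58325) = 53535409325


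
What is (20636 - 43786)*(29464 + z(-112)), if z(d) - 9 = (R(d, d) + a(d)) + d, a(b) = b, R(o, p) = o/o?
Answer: -677137500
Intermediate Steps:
R(o, p) = 1
z(d) = 10 + 2*d (z(d) = 9 + ((1 + d) + d) = 9 + (1 + 2*d) = 10 + 2*d)
(20636 - 43786)*(29464 + z(-112)) = (20636 - 43786)*(29464 + (10 + 2*(-112))) = -23150*(29464 + (10 - 224)) = -23150*(29464 - 214) = -23150*29250 = -677137500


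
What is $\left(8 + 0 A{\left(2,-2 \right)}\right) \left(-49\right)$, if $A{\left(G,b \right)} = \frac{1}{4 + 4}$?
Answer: $-392$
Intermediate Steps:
$A{\left(G,b \right)} = \frac{1}{8}$
$\left(8 + 0 A{\left(2,-2 \right)}\right) \left(-49\right) = \left(8 + 0 \cdot \frac{1}{8}\right) \left(-49\right) = \left(8 + 0\right) \left(-49\right) = 8 \left(-49\right) = -392$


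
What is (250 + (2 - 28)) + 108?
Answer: 332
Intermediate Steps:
(250 + (2 - 28)) + 108 = (250 - 26) + 108 = 224 + 108 = 332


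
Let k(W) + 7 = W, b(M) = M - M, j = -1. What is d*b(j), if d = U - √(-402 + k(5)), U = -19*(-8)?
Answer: 0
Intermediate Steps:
b(M) = 0
U = 152
k(W) = -7 + W
d = 152 - 2*I*√101 (d = 152 - √(-402 + (-7 + 5)) = 152 - √(-402 - 2) = 152 - √(-404) = 152 - 2*I*√101 ≈ 152.0 - 20.1*I)
d*b(j) = (152 - 2*I*√101)*0 = 0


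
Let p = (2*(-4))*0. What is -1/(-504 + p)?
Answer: 1/504 ≈ 0.0019841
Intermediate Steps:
p = 0 (p = -8*0 = 0)
-1/(-504 + p) = -1/(-504 + 0) = -1/(-504) = -1*(-1/504) = 1/504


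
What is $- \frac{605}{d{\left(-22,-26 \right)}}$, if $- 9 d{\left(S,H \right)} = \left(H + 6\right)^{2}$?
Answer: $\frac{1089}{80} \approx 13.613$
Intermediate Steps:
$d{\left(S,H \right)} = - \frac{\left(6 + H\right)^{2}}{9}$ ($d{\left(S,H \right)} = - \frac{\left(H + 6\right)^{2}}{9} = - \frac{\left(6 + H\right)^{2}}{9}$)
$- \frac{605}{d{\left(-22,-26 \right)}} = - \frac{605}{\left(- \frac{1}{9}\right) \left(6 - 26\right)^{2}} = - \frac{605}{\left(- \frac{1}{9}\right) \left(-20\right)^{2}} = - \frac{605}{\left(- \frac{1}{9}\right) 400} = - \frac{605}{- \frac{400}{9}} = \left(-605\right) \left(- \frac{9}{400}\right) = \frac{1089}{80}$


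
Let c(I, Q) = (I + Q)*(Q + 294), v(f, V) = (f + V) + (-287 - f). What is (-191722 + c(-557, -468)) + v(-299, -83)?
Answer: -13742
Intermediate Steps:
v(f, V) = -287 + V (v(f, V) = (V + f) + (-287 - f) = -287 + V)
c(I, Q) = (294 + Q)*(I + Q) (c(I, Q) = (I + Q)*(294 + Q) = (294 + Q)*(I + Q))
(-191722 + c(-557, -468)) + v(-299, -83) = (-191722 + ((-468)² + 294*(-557) + 294*(-468) - 557*(-468))) + (-287 - 83) = (-191722 + (219024 - 163758 - 137592 + 260676)) - 370 = (-191722 + 178350) - 370 = -13372 - 370 = -13742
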